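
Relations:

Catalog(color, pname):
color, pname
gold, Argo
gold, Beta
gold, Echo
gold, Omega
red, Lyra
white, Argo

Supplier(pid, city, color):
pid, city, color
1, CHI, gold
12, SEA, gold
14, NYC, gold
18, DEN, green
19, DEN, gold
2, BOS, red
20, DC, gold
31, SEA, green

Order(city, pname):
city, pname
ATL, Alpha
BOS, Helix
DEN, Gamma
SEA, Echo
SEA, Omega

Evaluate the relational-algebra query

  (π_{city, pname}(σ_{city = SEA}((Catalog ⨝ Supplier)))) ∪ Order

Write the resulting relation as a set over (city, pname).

{(ATL, Alpha), (BOS, Helix), (DEN, Gamma), (SEA, Argo), (SEA, Beta), (SEA, Echo), (SEA, Omega)}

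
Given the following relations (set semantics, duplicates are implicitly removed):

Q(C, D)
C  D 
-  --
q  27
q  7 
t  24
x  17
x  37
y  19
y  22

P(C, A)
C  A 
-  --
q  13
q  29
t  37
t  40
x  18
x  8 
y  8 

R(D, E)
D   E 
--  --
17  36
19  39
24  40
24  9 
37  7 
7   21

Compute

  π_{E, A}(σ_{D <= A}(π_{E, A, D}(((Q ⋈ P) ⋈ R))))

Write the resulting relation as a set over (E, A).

{(21, 13), (21, 29), (36, 18), (40, 37), (40, 40), (9, 37), (9, 40)}

Joining Q and P on C yields {(q, 27, 13), (q, 27, 29), (q, 7, 13), (q, 7, 29), (t, 24, 37), (t, 24, 40), (x, 17, 18), (x, 17, 8), (x, 37, 18), (x, 37, 8), (y, 19, 8), (y, 22, 8)}.
Joining (Q ⋈ P) and R on D yields {(q, 7, 13, 21), (q, 7, 29, 21), (t, 24, 37, 40), (t, 24, 37, 9), (t, 24, 40, 40), (t, 24, 40, 9), (x, 17, 18, 36), (x, 17, 8, 36), (x, 37, 18, 7), (x, 37, 8, 7), (y, 19, 8, 39)}.
π[E, A, D]: project onto (E, A, D) → {(21, 13, 7), (21, 29, 7), (36, 18, 17), (36, 8, 17), (39, 8, 19), (40, 37, 24), (40, 40, 24), (7, 18, 37), (7, 8, 37), (9, 37, 24), (9, 40, 24)}
Selection D <= A: {(21, 13, 7), (21, 29, 7), (36, 18, 17), (40, 37, 24), (40, 40, 24), (9, 37, 24), (9, 40, 24)}
π[E, A]: project onto (E, A) → {(21, 13), (21, 29), (36, 18), (40, 37), (40, 40), (9, 37), (9, 40)}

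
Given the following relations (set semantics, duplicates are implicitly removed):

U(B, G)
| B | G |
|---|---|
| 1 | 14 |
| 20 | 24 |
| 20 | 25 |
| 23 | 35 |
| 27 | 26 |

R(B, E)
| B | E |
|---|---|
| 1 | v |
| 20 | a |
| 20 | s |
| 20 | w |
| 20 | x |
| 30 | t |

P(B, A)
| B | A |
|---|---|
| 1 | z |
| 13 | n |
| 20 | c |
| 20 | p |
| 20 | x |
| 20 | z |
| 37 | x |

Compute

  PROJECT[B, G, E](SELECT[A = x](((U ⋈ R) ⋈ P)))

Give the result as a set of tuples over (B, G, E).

Joining U and R on B yields {(1, 14, v), (20, 24, a), (20, 24, s), (20, 24, w), (20, 24, x), (20, 25, a), (20, 25, s), (20, 25, w), (20, 25, x)}.
Joining (U ⋈ R) and P on B yields {(1, 14, v, z), (20, 24, a, c), (20, 24, a, p), (20, 24, a, x), (20, 24, a, z), (20, 24, s, c), (20, 24, s, p), (20, 24, s, x), (20, 24, s, z), (20, 24, w, c), (20, 24, w, p), (20, 24, w, x), (20, 24, w, z), (20, 24, x, c), (20, 24, x, p), (20, 24, x, x), (20, 24, x, z), (20, 25, a, c), (20, 25, a, p), (20, 25, a, x), (20, 25, a, z), (20, 25, s, c), (20, 25, s, p), (20, 25, s, x), (20, 25, s, z), (20, 25, w, c), (20, 25, w, p), (20, 25, w, x), (20, 25, w, z), (20, 25, x, c), (20, 25, x, p), (20, 25, x, x), (20, 25, x, z)}.
Filtering on A = x leaves {(20, 24, a, x), (20, 24, s, x), (20, 24, w, x), (20, 24, x, x), (20, 25, a, x), (20, 25, s, x), (20, 25, w, x), (20, 25, x, x)}.
π_{B, G, E} gives {(20, 24, a), (20, 24, s), (20, 24, w), (20, 24, x), (20, 25, a), (20, 25, s), (20, 25, w), (20, 25, x)}.

{(20, 24, a), (20, 24, s), (20, 24, w), (20, 24, x), (20, 25, a), (20, 25, s), (20, 25, w), (20, 25, x)}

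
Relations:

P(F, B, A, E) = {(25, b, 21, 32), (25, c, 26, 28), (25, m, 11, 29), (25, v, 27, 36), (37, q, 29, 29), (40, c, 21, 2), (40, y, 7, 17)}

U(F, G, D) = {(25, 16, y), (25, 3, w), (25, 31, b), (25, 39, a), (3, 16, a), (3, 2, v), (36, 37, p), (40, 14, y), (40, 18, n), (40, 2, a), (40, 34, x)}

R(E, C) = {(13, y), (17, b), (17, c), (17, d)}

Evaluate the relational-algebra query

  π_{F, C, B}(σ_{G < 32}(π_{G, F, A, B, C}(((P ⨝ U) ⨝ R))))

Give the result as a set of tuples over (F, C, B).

{(40, b, y), (40, c, y), (40, d, y)}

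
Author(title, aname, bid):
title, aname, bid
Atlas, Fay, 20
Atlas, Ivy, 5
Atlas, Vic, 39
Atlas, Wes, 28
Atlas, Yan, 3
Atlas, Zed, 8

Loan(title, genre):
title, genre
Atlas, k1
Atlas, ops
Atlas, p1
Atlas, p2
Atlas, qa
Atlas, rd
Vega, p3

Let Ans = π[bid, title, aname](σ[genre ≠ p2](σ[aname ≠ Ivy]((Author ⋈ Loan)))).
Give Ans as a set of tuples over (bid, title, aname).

Joining Author and Loan on title yields {(Atlas, Fay, 20, k1), (Atlas, Fay, 20, ops), (Atlas, Fay, 20, p1), (Atlas, Fay, 20, p2), (Atlas, Fay, 20, qa), (Atlas, Fay, 20, rd), (Atlas, Ivy, 5, k1), (Atlas, Ivy, 5, ops), (Atlas, Ivy, 5, p1), (Atlas, Ivy, 5, p2), (Atlas, Ivy, 5, qa), (Atlas, Ivy, 5, rd), (Atlas, Vic, 39, k1), (Atlas, Vic, 39, ops), (Atlas, Vic, 39, p1), (Atlas, Vic, 39, p2), (Atlas, Vic, 39, qa), (Atlas, Vic, 39, rd), (Atlas, Wes, 28, k1), (Atlas, Wes, 28, ops), (Atlas, Wes, 28, p1), (Atlas, Wes, 28, p2), (Atlas, Wes, 28, qa), (Atlas, Wes, 28, rd), (Atlas, Yan, 3, k1), (Atlas, Yan, 3, ops), (Atlas, Yan, 3, p1), (Atlas, Yan, 3, p2), (Atlas, Yan, 3, qa), (Atlas, Yan, 3, rd), (Atlas, Zed, 8, k1), (Atlas, Zed, 8, ops), (Atlas, Zed, 8, p1), (Atlas, Zed, 8, p2), (Atlas, Zed, 8, qa), (Atlas, Zed, 8, rd)}.
Selection aname ≠ Ivy: {(Atlas, Fay, 20, k1), (Atlas, Fay, 20, ops), (Atlas, Fay, 20, p1), (Atlas, Fay, 20, p2), (Atlas, Fay, 20, qa), (Atlas, Fay, 20, rd), (Atlas, Vic, 39, k1), (Atlas, Vic, 39, ops), (Atlas, Vic, 39, p1), (Atlas, Vic, 39, p2), (Atlas, Vic, 39, qa), (Atlas, Vic, 39, rd), (Atlas, Wes, 28, k1), (Atlas, Wes, 28, ops), (Atlas, Wes, 28, p1), (Atlas, Wes, 28, p2), (Atlas, Wes, 28, qa), (Atlas, Wes, 28, rd), (Atlas, Yan, 3, k1), (Atlas, Yan, 3, ops), (Atlas, Yan, 3, p1), (Atlas, Yan, 3, p2), (Atlas, Yan, 3, qa), (Atlas, Yan, 3, rd), (Atlas, Zed, 8, k1), (Atlas, Zed, 8, ops), (Atlas, Zed, 8, p1), (Atlas, Zed, 8, p2), (Atlas, Zed, 8, qa), (Atlas, Zed, 8, rd)}
Selection genre ≠ p2: {(Atlas, Fay, 20, k1), (Atlas, Fay, 20, ops), (Atlas, Fay, 20, p1), (Atlas, Fay, 20, qa), (Atlas, Fay, 20, rd), (Atlas, Vic, 39, k1), (Atlas, Vic, 39, ops), (Atlas, Vic, 39, p1), (Atlas, Vic, 39, qa), (Atlas, Vic, 39, rd), (Atlas, Wes, 28, k1), (Atlas, Wes, 28, ops), (Atlas, Wes, 28, p1), (Atlas, Wes, 28, qa), (Atlas, Wes, 28, rd), (Atlas, Yan, 3, k1), (Atlas, Yan, 3, ops), (Atlas, Yan, 3, p1), (Atlas, Yan, 3, qa), (Atlas, Yan, 3, rd), (Atlas, Zed, 8, k1), (Atlas, Zed, 8, ops), (Atlas, Zed, 8, p1), (Atlas, Zed, 8, qa), (Atlas, Zed, 8, rd)}
Keep only column(s) bid, title, aname (20 duplicate(s) eliminated): {(20, Atlas, Fay), (28, Atlas, Wes), (3, Atlas, Yan), (39, Atlas, Vic), (8, Atlas, Zed)}

{(20, Atlas, Fay), (28, Atlas, Wes), (3, Atlas, Yan), (39, Atlas, Vic), (8, Atlas, Zed)}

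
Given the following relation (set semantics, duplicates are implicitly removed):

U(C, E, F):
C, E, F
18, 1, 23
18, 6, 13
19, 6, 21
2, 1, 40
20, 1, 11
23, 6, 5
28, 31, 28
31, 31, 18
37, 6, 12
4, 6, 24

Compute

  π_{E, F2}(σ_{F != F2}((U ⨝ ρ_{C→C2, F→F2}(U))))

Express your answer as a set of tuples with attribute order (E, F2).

{(1, 11), (1, 23), (1, 40), (31, 18), (31, 28), (6, 12), (6, 13), (6, 21), (6, 24), (6, 5)}

ρ[C→C2, F→F2]: schema becomes (C2, E, F2); tuples unchanged.
Joining U and ρ_{C→C2, F→F2}(U) on E yields {(18, 1, 23, 18, 23), (18, 1, 23, 2, 40), (18, 1, 23, 20, 11), (18, 6, 13, 18, 13), (18, 6, 13, 19, 21), (18, 6, 13, 23, 5), (18, 6, 13, 37, 12), (18, 6, 13, 4, 24), (19, 6, 21, 18, 13), (19, 6, 21, 19, 21), (19, 6, 21, 23, 5), (19, 6, 21, 37, 12), (19, 6, 21, 4, 24), (2, 1, 40, 18, 23), (2, 1, 40, 2, 40), (2, 1, 40, 20, 11), (20, 1, 11, 18, 23), (20, 1, 11, 2, 40), (20, 1, 11, 20, 11), (23, 6, 5, 18, 13), (23, 6, 5, 19, 21), (23, 6, 5, 23, 5), (23, 6, 5, 37, 12), (23, 6, 5, 4, 24), (28, 31, 28, 28, 28), (28, 31, 28, 31, 18), (31, 31, 18, 28, 28), (31, 31, 18, 31, 18), (37, 6, 12, 18, 13), (37, 6, 12, 19, 21), (37, 6, 12, 23, 5), (37, 6, 12, 37, 12), (37, 6, 12, 4, 24), (4, 6, 24, 18, 13), (4, 6, 24, 19, 21), (4, 6, 24, 23, 5), (4, 6, 24, 37, 12), (4, 6, 24, 4, 24)}.
σ[F != F2]: keep tuples satisfying F != F2 → {(18, 1, 23, 2, 40), (18, 1, 23, 20, 11), (18, 6, 13, 19, 21), (18, 6, 13, 23, 5), (18, 6, 13, 37, 12), (18, 6, 13, 4, 24), (19, 6, 21, 18, 13), (19, 6, 21, 23, 5), (19, 6, 21, 37, 12), (19, 6, 21, 4, 24), (2, 1, 40, 18, 23), (2, 1, 40, 20, 11), (20, 1, 11, 18, 23), (20, 1, 11, 2, 40), (23, 6, 5, 18, 13), (23, 6, 5, 19, 21), (23, 6, 5, 37, 12), (23, 6, 5, 4, 24), (28, 31, 28, 31, 18), (31, 31, 18, 28, 28), (37, 6, 12, 18, 13), (37, 6, 12, 19, 21), (37, 6, 12, 23, 5), (37, 6, 12, 4, 24), (4, 6, 24, 18, 13), (4, 6, 24, 19, 21), (4, 6, 24, 23, 5), (4, 6, 24, 37, 12)}
π[E, F2]: project onto (E, F2) (18 duplicate(s) eliminated) → {(1, 11), (1, 23), (1, 40), (31, 18), (31, 28), (6, 12), (6, 13), (6, 21), (6, 24), (6, 5)}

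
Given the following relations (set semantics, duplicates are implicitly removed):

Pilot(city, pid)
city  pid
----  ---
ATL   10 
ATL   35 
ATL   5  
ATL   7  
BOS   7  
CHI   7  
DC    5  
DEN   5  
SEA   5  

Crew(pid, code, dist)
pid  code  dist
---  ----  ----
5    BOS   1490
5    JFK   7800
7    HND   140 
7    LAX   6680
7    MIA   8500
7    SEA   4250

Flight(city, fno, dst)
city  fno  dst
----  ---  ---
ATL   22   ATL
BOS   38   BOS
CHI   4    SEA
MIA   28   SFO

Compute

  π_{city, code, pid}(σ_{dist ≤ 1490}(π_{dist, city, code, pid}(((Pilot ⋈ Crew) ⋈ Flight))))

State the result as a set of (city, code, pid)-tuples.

Natural join on pid: {(ATL, 5, BOS, 1490), (ATL, 5, JFK, 7800), (ATL, 7, HND, 140), (ATL, 7, LAX, 6680), (ATL, 7, MIA, 8500), (ATL, 7, SEA, 4250), (BOS, 7, HND, 140), (BOS, 7, LAX, 6680), (BOS, 7, MIA, 8500), (BOS, 7, SEA, 4250), (CHI, 7, HND, 140), (CHI, 7, LAX, 6680), (CHI, 7, MIA, 8500), (CHI, 7, SEA, 4250), (DC, 5, BOS, 1490), (DC, 5, JFK, 7800), (DEN, 5, BOS, 1490), (DEN, 5, JFK, 7800), (SEA, 5, BOS, 1490), (SEA, 5, JFK, 7800)}
Natural join on city: {(ATL, 5, BOS, 1490, 22, ATL), (ATL, 5, JFK, 7800, 22, ATL), (ATL, 7, HND, 140, 22, ATL), (ATL, 7, LAX, 6680, 22, ATL), (ATL, 7, MIA, 8500, 22, ATL), (ATL, 7, SEA, 4250, 22, ATL), (BOS, 7, HND, 140, 38, BOS), (BOS, 7, LAX, 6680, 38, BOS), (BOS, 7, MIA, 8500, 38, BOS), (BOS, 7, SEA, 4250, 38, BOS), (CHI, 7, HND, 140, 4, SEA), (CHI, 7, LAX, 6680, 4, SEA), (CHI, 7, MIA, 8500, 4, SEA), (CHI, 7, SEA, 4250, 4, SEA)}
Projecting to dist, city, code, pid: {(140, ATL, HND, 7), (140, BOS, HND, 7), (140, CHI, HND, 7), (1490, ATL, BOS, 5), (4250, ATL, SEA, 7), (4250, BOS, SEA, 7), (4250, CHI, SEA, 7), (6680, ATL, LAX, 7), (6680, BOS, LAX, 7), (6680, CHI, LAX, 7), (7800, ATL, JFK, 5), (8500, ATL, MIA, 7), (8500, BOS, MIA, 7), (8500, CHI, MIA, 7)}
Apply σ_{dist ≤ 1490}; surviving tuples: {(140, ATL, HND, 7), (140, BOS, HND, 7), (140, CHI, HND, 7), (1490, ATL, BOS, 5)}
Projecting to city, code, pid: {(ATL, BOS, 5), (ATL, HND, 7), (BOS, HND, 7), (CHI, HND, 7)}

{(ATL, BOS, 5), (ATL, HND, 7), (BOS, HND, 7), (CHI, HND, 7)}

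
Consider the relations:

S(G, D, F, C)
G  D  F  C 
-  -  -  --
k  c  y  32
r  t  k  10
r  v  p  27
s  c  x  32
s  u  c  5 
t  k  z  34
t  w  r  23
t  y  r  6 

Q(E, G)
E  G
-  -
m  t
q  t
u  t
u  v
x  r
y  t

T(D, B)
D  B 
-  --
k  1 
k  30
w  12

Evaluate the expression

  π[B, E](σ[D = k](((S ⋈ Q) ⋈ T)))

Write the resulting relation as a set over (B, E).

{(1, m), (1, q), (1, u), (1, y), (30, m), (30, q), (30, u), (30, y)}

S ⋈ Q (natural join on G): {(r, t, k, 10, x), (r, v, p, 27, x), (t, k, z, 34, m), (t, k, z, 34, q), (t, k, z, 34, u), (t, k, z, 34, y), (t, w, r, 23, m), (t, w, r, 23, q), (t, w, r, 23, u), (t, w, r, 23, y), (t, y, r, 6, m), (t, y, r, 6, q), (t, y, r, 6, u), (t, y, r, 6, y)}
(S ⋈ Q) ⋈ T (natural join on D): {(t, k, z, 34, m, 1), (t, k, z, 34, m, 30), (t, k, z, 34, q, 1), (t, k, z, 34, q, 30), (t, k, z, 34, u, 1), (t, k, z, 34, u, 30), (t, k, z, 34, y, 1), (t, k, z, 34, y, 30), (t, w, r, 23, m, 12), (t, w, r, 23, q, 12), (t, w, r, 23, u, 12), (t, w, r, 23, y, 12)}
Filtering on D = k leaves {(t, k, z, 34, m, 1), (t, k, z, 34, m, 30), (t, k, z, 34, q, 1), (t, k, z, 34, q, 30), (t, k, z, 34, u, 1), (t, k, z, 34, u, 30), (t, k, z, 34, y, 1), (t, k, z, 34, y, 30)}.
Keep only column(s) B, E: {(1, m), (1, q), (1, u), (1, y), (30, m), (30, q), (30, u), (30, y)}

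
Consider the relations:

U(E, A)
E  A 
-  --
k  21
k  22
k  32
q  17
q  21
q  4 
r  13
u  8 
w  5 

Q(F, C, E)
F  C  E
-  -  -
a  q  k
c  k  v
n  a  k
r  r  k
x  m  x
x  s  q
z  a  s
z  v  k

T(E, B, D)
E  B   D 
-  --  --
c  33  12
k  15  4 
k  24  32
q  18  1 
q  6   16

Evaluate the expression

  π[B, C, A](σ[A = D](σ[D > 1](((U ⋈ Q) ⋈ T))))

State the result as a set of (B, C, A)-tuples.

Joining U and Q on E yields {(k, 21, a, q), (k, 21, n, a), (k, 21, r, r), (k, 21, z, v), (k, 22, a, q), (k, 22, n, a), (k, 22, r, r), (k, 22, z, v), (k, 32, a, q), (k, 32, n, a), (k, 32, r, r), (k, 32, z, v), (q, 17, x, s), (q, 21, x, s), (q, 4, x, s)}.
Joining (U ⋈ Q) and T on E yields {(k, 21, a, q, 15, 4), (k, 21, a, q, 24, 32), (k, 21, n, a, 15, 4), (k, 21, n, a, 24, 32), (k, 21, r, r, 15, 4), (k, 21, r, r, 24, 32), (k, 21, z, v, 15, 4), (k, 21, z, v, 24, 32), (k, 22, a, q, 15, 4), (k, 22, a, q, 24, 32), (k, 22, n, a, 15, 4), (k, 22, n, a, 24, 32), (k, 22, r, r, 15, 4), (k, 22, r, r, 24, 32), (k, 22, z, v, 15, 4), (k, 22, z, v, 24, 32), (k, 32, a, q, 15, 4), (k, 32, a, q, 24, 32), (k, 32, n, a, 15, 4), (k, 32, n, a, 24, 32), (k, 32, r, r, 15, 4), (k, 32, r, r, 24, 32), (k, 32, z, v, 15, 4), (k, 32, z, v, 24, 32), (q, 17, x, s, 18, 1), (q, 17, x, s, 6, 16), (q, 21, x, s, 18, 1), (q, 21, x, s, 6, 16), (q, 4, x, s, 18, 1), (q, 4, x, s, 6, 16)}.
σ[D > 1]: keep tuples satisfying D > 1 → {(k, 21, a, q, 15, 4), (k, 21, a, q, 24, 32), (k, 21, n, a, 15, 4), (k, 21, n, a, 24, 32), (k, 21, r, r, 15, 4), (k, 21, r, r, 24, 32), (k, 21, z, v, 15, 4), (k, 21, z, v, 24, 32), (k, 22, a, q, 15, 4), (k, 22, a, q, 24, 32), (k, 22, n, a, 15, 4), (k, 22, n, a, 24, 32), (k, 22, r, r, 15, 4), (k, 22, r, r, 24, 32), (k, 22, z, v, 15, 4), (k, 22, z, v, 24, 32), (k, 32, a, q, 15, 4), (k, 32, a, q, 24, 32), (k, 32, n, a, 15, 4), (k, 32, n, a, 24, 32), (k, 32, r, r, 15, 4), (k, 32, r, r, 24, 32), (k, 32, z, v, 15, 4), (k, 32, z, v, 24, 32), (q, 17, x, s, 6, 16), (q, 21, x, s, 6, 16), (q, 4, x, s, 6, 16)}
σ[A = D]: keep tuples satisfying A = D → {(k, 32, a, q, 24, 32), (k, 32, n, a, 24, 32), (k, 32, r, r, 24, 32), (k, 32, z, v, 24, 32)}
Keep only column(s) B, C, A: {(24, a, 32), (24, q, 32), (24, r, 32), (24, v, 32)}

{(24, a, 32), (24, q, 32), (24, r, 32), (24, v, 32)}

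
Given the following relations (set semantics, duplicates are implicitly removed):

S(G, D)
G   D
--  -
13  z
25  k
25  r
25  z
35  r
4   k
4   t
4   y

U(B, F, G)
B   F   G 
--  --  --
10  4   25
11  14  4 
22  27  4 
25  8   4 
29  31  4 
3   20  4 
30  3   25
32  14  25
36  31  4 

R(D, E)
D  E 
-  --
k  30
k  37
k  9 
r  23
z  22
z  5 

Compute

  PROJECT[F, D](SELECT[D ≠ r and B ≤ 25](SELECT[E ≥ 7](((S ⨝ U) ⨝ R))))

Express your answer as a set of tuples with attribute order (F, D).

S ⋈ U (natural join on G): {(25, k, 10, 4), (25, k, 30, 3), (25, k, 32, 14), (25, r, 10, 4), (25, r, 30, 3), (25, r, 32, 14), (25, z, 10, 4), (25, z, 30, 3), (25, z, 32, 14), (4, k, 11, 14), (4, k, 22, 27), (4, k, 25, 8), (4, k, 29, 31), (4, k, 3, 20), (4, k, 36, 31), (4, t, 11, 14), (4, t, 22, 27), (4, t, 25, 8), (4, t, 29, 31), (4, t, 3, 20), (4, t, 36, 31), (4, y, 11, 14), (4, y, 22, 27), (4, y, 25, 8), (4, y, 29, 31), (4, y, 3, 20), (4, y, 36, 31)}
(S ⨝ U) ⋈ R (natural join on D): {(25, k, 10, 4, 30), (25, k, 10, 4, 37), (25, k, 10, 4, 9), (25, k, 30, 3, 30), (25, k, 30, 3, 37), (25, k, 30, 3, 9), (25, k, 32, 14, 30), (25, k, 32, 14, 37), (25, k, 32, 14, 9), (25, r, 10, 4, 23), (25, r, 30, 3, 23), (25, r, 32, 14, 23), (25, z, 10, 4, 22), (25, z, 10, 4, 5), (25, z, 30, 3, 22), (25, z, 30, 3, 5), (25, z, 32, 14, 22), (25, z, 32, 14, 5), (4, k, 11, 14, 30), (4, k, 11, 14, 37), (4, k, 11, 14, 9), (4, k, 22, 27, 30), (4, k, 22, 27, 37), (4, k, 22, 27, 9), (4, k, 25, 8, 30), (4, k, 25, 8, 37), (4, k, 25, 8, 9), (4, k, 29, 31, 30), (4, k, 29, 31, 37), (4, k, 29, 31, 9), (4, k, 3, 20, 30), (4, k, 3, 20, 37), (4, k, 3, 20, 9), (4, k, 36, 31, 30), (4, k, 36, 31, 37), (4, k, 36, 31, 9)}
Selection E ≥ 7: {(25, k, 10, 4, 30), (25, k, 10, 4, 37), (25, k, 10, 4, 9), (25, k, 30, 3, 30), (25, k, 30, 3, 37), (25, k, 30, 3, 9), (25, k, 32, 14, 30), (25, k, 32, 14, 37), (25, k, 32, 14, 9), (25, r, 10, 4, 23), (25, r, 30, 3, 23), (25, r, 32, 14, 23), (25, z, 10, 4, 22), (25, z, 30, 3, 22), (25, z, 32, 14, 22), (4, k, 11, 14, 30), (4, k, 11, 14, 37), (4, k, 11, 14, 9), (4, k, 22, 27, 30), (4, k, 22, 27, 37), (4, k, 22, 27, 9), (4, k, 25, 8, 30), (4, k, 25, 8, 37), (4, k, 25, 8, 9), (4, k, 29, 31, 30), (4, k, 29, 31, 37), (4, k, 29, 31, 9), (4, k, 3, 20, 30), (4, k, 3, 20, 37), (4, k, 3, 20, 9), (4, k, 36, 31, 30), (4, k, 36, 31, 37), (4, k, 36, 31, 9)}
Selection D ≠ r and B ≤ 25: {(25, k, 10, 4, 30), (25, k, 10, 4, 37), (25, k, 10, 4, 9), (25, z, 10, 4, 22), (4, k, 11, 14, 30), (4, k, 11, 14, 37), (4, k, 11, 14, 9), (4, k, 22, 27, 30), (4, k, 22, 27, 37), (4, k, 22, 27, 9), (4, k, 25, 8, 30), (4, k, 25, 8, 37), (4, k, 25, 8, 9), (4, k, 3, 20, 30), (4, k, 3, 20, 37), (4, k, 3, 20, 9)}
Projecting to F, D (10 duplicate(s) eliminated): {(14, k), (20, k), (27, k), (4, k), (4, z), (8, k)}

{(14, k), (20, k), (27, k), (4, k), (4, z), (8, k)}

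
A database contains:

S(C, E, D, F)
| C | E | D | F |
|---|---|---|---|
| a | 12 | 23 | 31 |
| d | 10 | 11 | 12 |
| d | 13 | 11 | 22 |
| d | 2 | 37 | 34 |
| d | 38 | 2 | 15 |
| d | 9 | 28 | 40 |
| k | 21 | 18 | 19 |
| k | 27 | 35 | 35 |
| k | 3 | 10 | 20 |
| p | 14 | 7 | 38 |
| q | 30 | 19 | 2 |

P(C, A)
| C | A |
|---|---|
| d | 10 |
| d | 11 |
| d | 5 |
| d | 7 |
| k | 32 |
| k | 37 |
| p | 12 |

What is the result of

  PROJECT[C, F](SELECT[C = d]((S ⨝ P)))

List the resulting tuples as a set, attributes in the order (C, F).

{(d, 12), (d, 15), (d, 22), (d, 34), (d, 40)}

Natural join on C: {(d, 10, 11, 12, 10), (d, 10, 11, 12, 11), (d, 10, 11, 12, 5), (d, 10, 11, 12, 7), (d, 13, 11, 22, 10), (d, 13, 11, 22, 11), (d, 13, 11, 22, 5), (d, 13, 11, 22, 7), (d, 2, 37, 34, 10), (d, 2, 37, 34, 11), (d, 2, 37, 34, 5), (d, 2, 37, 34, 7), (d, 38, 2, 15, 10), (d, 38, 2, 15, 11), (d, 38, 2, 15, 5), (d, 38, 2, 15, 7), (d, 9, 28, 40, 10), (d, 9, 28, 40, 11), (d, 9, 28, 40, 5), (d, 9, 28, 40, 7), (k, 21, 18, 19, 32), (k, 21, 18, 19, 37), (k, 27, 35, 35, 32), (k, 27, 35, 35, 37), (k, 3, 10, 20, 32), (k, 3, 10, 20, 37), (p, 14, 7, 38, 12)}
Filtering on C = d leaves {(d, 10, 11, 12, 10), (d, 10, 11, 12, 11), (d, 10, 11, 12, 5), (d, 10, 11, 12, 7), (d, 13, 11, 22, 10), (d, 13, 11, 22, 11), (d, 13, 11, 22, 5), (d, 13, 11, 22, 7), (d, 2, 37, 34, 10), (d, 2, 37, 34, 11), (d, 2, 37, 34, 5), (d, 2, 37, 34, 7), (d, 38, 2, 15, 10), (d, 38, 2, 15, 11), (d, 38, 2, 15, 5), (d, 38, 2, 15, 7), (d, 9, 28, 40, 10), (d, 9, 28, 40, 11), (d, 9, 28, 40, 5), (d, 9, 28, 40, 7)}.
π_{C, F} gives {(d, 12), (d, 15), (d, 22), (d, 34), (d, 40)} (15 duplicate(s) eliminated).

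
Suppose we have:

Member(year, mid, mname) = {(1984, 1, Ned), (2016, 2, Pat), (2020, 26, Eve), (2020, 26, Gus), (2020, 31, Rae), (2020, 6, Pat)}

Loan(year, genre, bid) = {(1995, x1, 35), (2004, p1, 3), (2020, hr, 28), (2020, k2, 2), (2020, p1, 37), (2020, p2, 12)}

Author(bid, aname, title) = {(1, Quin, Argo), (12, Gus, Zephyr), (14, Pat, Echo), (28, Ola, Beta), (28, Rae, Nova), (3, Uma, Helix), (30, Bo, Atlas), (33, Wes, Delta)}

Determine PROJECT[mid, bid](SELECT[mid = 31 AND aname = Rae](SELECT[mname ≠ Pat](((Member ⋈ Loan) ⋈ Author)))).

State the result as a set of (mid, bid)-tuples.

{(31, 28)}

Natural join on year: {(2020, 26, Eve, hr, 28), (2020, 26, Eve, k2, 2), (2020, 26, Eve, p1, 37), (2020, 26, Eve, p2, 12), (2020, 26, Gus, hr, 28), (2020, 26, Gus, k2, 2), (2020, 26, Gus, p1, 37), (2020, 26, Gus, p2, 12), (2020, 31, Rae, hr, 28), (2020, 31, Rae, k2, 2), (2020, 31, Rae, p1, 37), (2020, 31, Rae, p2, 12), (2020, 6, Pat, hr, 28), (2020, 6, Pat, k2, 2), (2020, 6, Pat, p1, 37), (2020, 6, Pat, p2, 12)}
Natural join on bid: {(2020, 26, Eve, hr, 28, Ola, Beta), (2020, 26, Eve, hr, 28, Rae, Nova), (2020, 26, Eve, p2, 12, Gus, Zephyr), (2020, 26, Gus, hr, 28, Ola, Beta), (2020, 26, Gus, hr, 28, Rae, Nova), (2020, 26, Gus, p2, 12, Gus, Zephyr), (2020, 31, Rae, hr, 28, Ola, Beta), (2020, 31, Rae, hr, 28, Rae, Nova), (2020, 31, Rae, p2, 12, Gus, Zephyr), (2020, 6, Pat, hr, 28, Ola, Beta), (2020, 6, Pat, hr, 28, Rae, Nova), (2020, 6, Pat, p2, 12, Gus, Zephyr)}
Selection mname ≠ Pat: {(2020, 26, Eve, hr, 28, Ola, Beta), (2020, 26, Eve, hr, 28, Rae, Nova), (2020, 26, Eve, p2, 12, Gus, Zephyr), (2020, 26, Gus, hr, 28, Ola, Beta), (2020, 26, Gus, hr, 28, Rae, Nova), (2020, 26, Gus, p2, 12, Gus, Zephyr), (2020, 31, Rae, hr, 28, Ola, Beta), (2020, 31, Rae, hr, 28, Rae, Nova), (2020, 31, Rae, p2, 12, Gus, Zephyr)}
Selection mid = 31 AND aname = Rae: {(2020, 31, Rae, hr, 28, Rae, Nova)}
Projecting to mid, bid: {(31, 28)}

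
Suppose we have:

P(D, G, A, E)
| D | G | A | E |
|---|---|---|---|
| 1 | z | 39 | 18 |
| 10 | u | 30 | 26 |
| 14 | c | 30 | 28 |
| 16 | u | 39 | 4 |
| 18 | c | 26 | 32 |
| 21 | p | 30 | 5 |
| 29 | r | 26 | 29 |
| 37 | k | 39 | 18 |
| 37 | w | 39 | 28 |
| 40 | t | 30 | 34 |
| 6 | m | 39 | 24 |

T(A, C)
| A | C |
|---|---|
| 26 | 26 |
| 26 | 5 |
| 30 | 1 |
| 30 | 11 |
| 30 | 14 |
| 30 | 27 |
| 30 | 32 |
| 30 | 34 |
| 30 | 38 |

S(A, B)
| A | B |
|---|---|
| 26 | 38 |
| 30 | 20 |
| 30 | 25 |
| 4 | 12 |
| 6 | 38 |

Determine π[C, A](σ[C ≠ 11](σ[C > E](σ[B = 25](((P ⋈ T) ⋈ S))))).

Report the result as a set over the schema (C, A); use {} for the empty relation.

{(14, 30), (27, 30), (32, 30), (34, 30), (38, 30)}

Joining P and T on A yields {(10, u, 30, 26, 1), (10, u, 30, 26, 11), (10, u, 30, 26, 14), (10, u, 30, 26, 27), (10, u, 30, 26, 32), (10, u, 30, 26, 34), (10, u, 30, 26, 38), (14, c, 30, 28, 1), (14, c, 30, 28, 11), (14, c, 30, 28, 14), (14, c, 30, 28, 27), (14, c, 30, 28, 32), (14, c, 30, 28, 34), (14, c, 30, 28, 38), (18, c, 26, 32, 26), (18, c, 26, 32, 5), (21, p, 30, 5, 1), (21, p, 30, 5, 11), (21, p, 30, 5, 14), (21, p, 30, 5, 27), (21, p, 30, 5, 32), (21, p, 30, 5, 34), (21, p, 30, 5, 38), (29, r, 26, 29, 26), (29, r, 26, 29, 5), (40, t, 30, 34, 1), (40, t, 30, 34, 11), (40, t, 30, 34, 14), (40, t, 30, 34, 27), (40, t, 30, 34, 32), (40, t, 30, 34, 34), (40, t, 30, 34, 38)}.
Joining (P ⋈ T) and S on A yields {(10, u, 30, 26, 1, 20), (10, u, 30, 26, 1, 25), (10, u, 30, 26, 11, 20), (10, u, 30, 26, 11, 25), (10, u, 30, 26, 14, 20), (10, u, 30, 26, 14, 25), (10, u, 30, 26, 27, 20), (10, u, 30, 26, 27, 25), (10, u, 30, 26, 32, 20), (10, u, 30, 26, 32, 25), (10, u, 30, 26, 34, 20), (10, u, 30, 26, 34, 25), (10, u, 30, 26, 38, 20), (10, u, 30, 26, 38, 25), (14, c, 30, 28, 1, 20), (14, c, 30, 28, 1, 25), (14, c, 30, 28, 11, 20), (14, c, 30, 28, 11, 25), (14, c, 30, 28, 14, 20), (14, c, 30, 28, 14, 25), (14, c, 30, 28, 27, 20), (14, c, 30, 28, 27, 25), (14, c, 30, 28, 32, 20), (14, c, 30, 28, 32, 25), (14, c, 30, 28, 34, 20), (14, c, 30, 28, 34, 25), (14, c, 30, 28, 38, 20), (14, c, 30, 28, 38, 25), (18, c, 26, 32, 26, 38), (18, c, 26, 32, 5, 38), (21, p, 30, 5, 1, 20), (21, p, 30, 5, 1, 25), (21, p, 30, 5, 11, 20), (21, p, 30, 5, 11, 25), (21, p, 30, 5, 14, 20), (21, p, 30, 5, 14, 25), (21, p, 30, 5, 27, 20), (21, p, 30, 5, 27, 25), (21, p, 30, 5, 32, 20), (21, p, 30, 5, 32, 25), (21, p, 30, 5, 34, 20), (21, p, 30, 5, 34, 25), (21, p, 30, 5, 38, 20), (21, p, 30, 5, 38, 25), (29, r, 26, 29, 26, 38), (29, r, 26, 29, 5, 38), (40, t, 30, 34, 1, 20), (40, t, 30, 34, 1, 25), (40, t, 30, 34, 11, 20), (40, t, 30, 34, 11, 25), (40, t, 30, 34, 14, 20), (40, t, 30, 34, 14, 25), (40, t, 30, 34, 27, 20), (40, t, 30, 34, 27, 25), (40, t, 30, 34, 32, 20), (40, t, 30, 34, 32, 25), (40, t, 30, 34, 34, 20), (40, t, 30, 34, 34, 25), (40, t, 30, 34, 38, 20), (40, t, 30, 34, 38, 25)}.
Filtering on B = 25 leaves {(10, u, 30, 26, 1, 25), (10, u, 30, 26, 11, 25), (10, u, 30, 26, 14, 25), (10, u, 30, 26, 27, 25), (10, u, 30, 26, 32, 25), (10, u, 30, 26, 34, 25), (10, u, 30, 26, 38, 25), (14, c, 30, 28, 1, 25), (14, c, 30, 28, 11, 25), (14, c, 30, 28, 14, 25), (14, c, 30, 28, 27, 25), (14, c, 30, 28, 32, 25), (14, c, 30, 28, 34, 25), (14, c, 30, 28, 38, 25), (21, p, 30, 5, 1, 25), (21, p, 30, 5, 11, 25), (21, p, 30, 5, 14, 25), (21, p, 30, 5, 27, 25), (21, p, 30, 5, 32, 25), (21, p, 30, 5, 34, 25), (21, p, 30, 5, 38, 25), (40, t, 30, 34, 1, 25), (40, t, 30, 34, 11, 25), (40, t, 30, 34, 14, 25), (40, t, 30, 34, 27, 25), (40, t, 30, 34, 32, 25), (40, t, 30, 34, 34, 25), (40, t, 30, 34, 38, 25)}.
Filtering on C > E leaves {(10, u, 30, 26, 27, 25), (10, u, 30, 26, 32, 25), (10, u, 30, 26, 34, 25), (10, u, 30, 26, 38, 25), (14, c, 30, 28, 32, 25), (14, c, 30, 28, 34, 25), (14, c, 30, 28, 38, 25), (21, p, 30, 5, 11, 25), (21, p, 30, 5, 14, 25), (21, p, 30, 5, 27, 25), (21, p, 30, 5, 32, 25), (21, p, 30, 5, 34, 25), (21, p, 30, 5, 38, 25), (40, t, 30, 34, 38, 25)}.
Filtering on C ≠ 11 leaves {(10, u, 30, 26, 27, 25), (10, u, 30, 26, 32, 25), (10, u, 30, 26, 34, 25), (10, u, 30, 26, 38, 25), (14, c, 30, 28, 32, 25), (14, c, 30, 28, 34, 25), (14, c, 30, 28, 38, 25), (21, p, 30, 5, 14, 25), (21, p, 30, 5, 27, 25), (21, p, 30, 5, 32, 25), (21, p, 30, 5, 34, 25), (21, p, 30, 5, 38, 25), (40, t, 30, 34, 38, 25)}.
Keep only column(s) C, A (8 duplicate(s) eliminated): {(14, 30), (27, 30), (32, 30), (34, 30), (38, 30)}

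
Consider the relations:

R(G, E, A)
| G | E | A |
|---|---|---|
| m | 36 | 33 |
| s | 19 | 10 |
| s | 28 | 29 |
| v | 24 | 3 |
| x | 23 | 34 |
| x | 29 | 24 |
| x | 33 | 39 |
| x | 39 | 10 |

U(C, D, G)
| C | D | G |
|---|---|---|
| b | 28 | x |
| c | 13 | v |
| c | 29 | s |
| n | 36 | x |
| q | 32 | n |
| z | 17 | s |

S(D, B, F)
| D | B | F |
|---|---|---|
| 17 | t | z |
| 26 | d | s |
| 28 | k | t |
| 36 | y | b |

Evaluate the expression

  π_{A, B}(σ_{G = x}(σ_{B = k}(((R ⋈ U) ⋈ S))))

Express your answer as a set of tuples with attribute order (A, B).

Natural join on G: {(s, 19, 10, c, 29), (s, 19, 10, z, 17), (s, 28, 29, c, 29), (s, 28, 29, z, 17), (v, 24, 3, c, 13), (x, 23, 34, b, 28), (x, 23, 34, n, 36), (x, 29, 24, b, 28), (x, 29, 24, n, 36), (x, 33, 39, b, 28), (x, 33, 39, n, 36), (x, 39, 10, b, 28), (x, 39, 10, n, 36)}
Natural join on D: {(s, 19, 10, z, 17, t, z), (s, 28, 29, z, 17, t, z), (x, 23, 34, b, 28, k, t), (x, 23, 34, n, 36, y, b), (x, 29, 24, b, 28, k, t), (x, 29, 24, n, 36, y, b), (x, 33, 39, b, 28, k, t), (x, 33, 39, n, 36, y, b), (x, 39, 10, b, 28, k, t), (x, 39, 10, n, 36, y, b)}
Selection B = k: {(x, 23, 34, b, 28, k, t), (x, 29, 24, b, 28, k, t), (x, 33, 39, b, 28, k, t), (x, 39, 10, b, 28, k, t)}
Selection G = x: {(x, 23, 34, b, 28, k, t), (x, 29, 24, b, 28, k, t), (x, 33, 39, b, 28, k, t), (x, 39, 10, b, 28, k, t)}
Keep only column(s) A, B: {(10, k), (24, k), (34, k), (39, k)}

{(10, k), (24, k), (34, k), (39, k)}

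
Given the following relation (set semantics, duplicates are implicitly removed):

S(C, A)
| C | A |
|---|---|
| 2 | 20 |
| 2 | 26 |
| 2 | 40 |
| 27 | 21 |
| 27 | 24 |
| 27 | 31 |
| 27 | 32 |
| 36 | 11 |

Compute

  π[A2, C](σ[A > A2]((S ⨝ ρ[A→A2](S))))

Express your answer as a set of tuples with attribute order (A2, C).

{(20, 2), (21, 27), (24, 27), (26, 2), (31, 27)}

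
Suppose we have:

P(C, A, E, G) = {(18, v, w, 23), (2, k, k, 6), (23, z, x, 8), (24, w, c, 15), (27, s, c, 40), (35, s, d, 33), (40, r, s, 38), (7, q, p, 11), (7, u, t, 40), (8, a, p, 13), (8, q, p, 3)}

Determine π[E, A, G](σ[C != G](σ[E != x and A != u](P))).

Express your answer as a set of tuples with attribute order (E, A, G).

{(c, s, 40), (c, w, 15), (d, s, 33), (k, k, 6), (p, a, 13), (p, q, 11), (p, q, 3), (s, r, 38), (w, v, 23)}

Filtering on E != x and A != u leaves {(18, v, w, 23), (2, k, k, 6), (24, w, c, 15), (27, s, c, 40), (35, s, d, 33), (40, r, s, 38), (7, q, p, 11), (8, a, p, 13), (8, q, p, 3)}.
Filtering on C != G leaves {(18, v, w, 23), (2, k, k, 6), (24, w, c, 15), (27, s, c, 40), (35, s, d, 33), (40, r, s, 38), (7, q, p, 11), (8, a, p, 13), (8, q, p, 3)}.
Projecting to E, A, G: {(c, s, 40), (c, w, 15), (d, s, 33), (k, k, 6), (p, a, 13), (p, q, 11), (p, q, 3), (s, r, 38), (w, v, 23)}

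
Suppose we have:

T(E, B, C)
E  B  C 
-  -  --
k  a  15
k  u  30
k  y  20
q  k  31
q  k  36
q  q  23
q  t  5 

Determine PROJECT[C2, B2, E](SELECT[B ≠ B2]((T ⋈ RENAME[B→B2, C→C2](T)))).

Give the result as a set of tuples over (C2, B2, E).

ρ[B→B2, C→C2]: schema becomes (E, B2, C2); tuples unchanged.
T ⋈ RENAME[B→B2, C→C2](T) (natural join on E): {(k, a, 15, a, 15), (k, a, 15, u, 30), (k, a, 15, y, 20), (k, u, 30, a, 15), (k, u, 30, u, 30), (k, u, 30, y, 20), (k, y, 20, a, 15), (k, y, 20, u, 30), (k, y, 20, y, 20), (q, k, 31, k, 31), (q, k, 31, k, 36), (q, k, 31, q, 23), (q, k, 31, t, 5), (q, k, 36, k, 31), (q, k, 36, k, 36), (q, k, 36, q, 23), (q, k, 36, t, 5), (q, q, 23, k, 31), (q, q, 23, k, 36), (q, q, 23, q, 23), (q, q, 23, t, 5), (q, t, 5, k, 31), (q, t, 5, k, 36), (q, t, 5, q, 23), (q, t, 5, t, 5)}
σ[B ≠ B2]: keep tuples satisfying B ≠ B2 → {(k, a, 15, u, 30), (k, a, 15, y, 20), (k, u, 30, a, 15), (k, u, 30, y, 20), (k, y, 20, a, 15), (k, y, 20, u, 30), (q, k, 31, q, 23), (q, k, 31, t, 5), (q, k, 36, q, 23), (q, k, 36, t, 5), (q, q, 23, k, 31), (q, q, 23, k, 36), (q, q, 23, t, 5), (q, t, 5, k, 31), (q, t, 5, k, 36), (q, t, 5, q, 23)}
Keep only column(s) C2, B2, E (9 duplicate(s) eliminated): {(15, a, k), (20, y, k), (23, q, q), (30, u, k), (31, k, q), (36, k, q), (5, t, q)}

{(15, a, k), (20, y, k), (23, q, q), (30, u, k), (31, k, q), (36, k, q), (5, t, q)}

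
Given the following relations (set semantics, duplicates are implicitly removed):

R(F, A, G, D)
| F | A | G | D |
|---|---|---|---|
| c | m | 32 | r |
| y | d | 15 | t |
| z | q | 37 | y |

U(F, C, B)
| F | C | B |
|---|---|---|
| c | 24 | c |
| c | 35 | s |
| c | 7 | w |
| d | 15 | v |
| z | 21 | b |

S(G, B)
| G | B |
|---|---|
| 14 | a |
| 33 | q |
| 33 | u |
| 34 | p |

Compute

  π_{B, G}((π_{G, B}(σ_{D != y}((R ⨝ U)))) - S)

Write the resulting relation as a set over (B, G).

{(c, 32), (s, 32), (w, 32)}

Joining R and U on F yields {(c, m, 32, r, 24, c), (c, m, 32, r, 35, s), (c, m, 32, r, 7, w), (z, q, 37, y, 21, b)}.
σ[D != y]: keep tuples satisfying D != y → {(c, m, 32, r, 24, c), (c, m, 32, r, 35, s), (c, m, 32, r, 7, w)}
π_{G, B} gives {(32, c), (32, s), (32, w)}.
Difference: {(32, c), (32, s), (32, w)} with {(14, a), (33, q), (33, u), (34, p)} → {(32, c), (32, s), (32, w)}
π_{B, G} gives {(c, 32), (s, 32), (w, 32)}.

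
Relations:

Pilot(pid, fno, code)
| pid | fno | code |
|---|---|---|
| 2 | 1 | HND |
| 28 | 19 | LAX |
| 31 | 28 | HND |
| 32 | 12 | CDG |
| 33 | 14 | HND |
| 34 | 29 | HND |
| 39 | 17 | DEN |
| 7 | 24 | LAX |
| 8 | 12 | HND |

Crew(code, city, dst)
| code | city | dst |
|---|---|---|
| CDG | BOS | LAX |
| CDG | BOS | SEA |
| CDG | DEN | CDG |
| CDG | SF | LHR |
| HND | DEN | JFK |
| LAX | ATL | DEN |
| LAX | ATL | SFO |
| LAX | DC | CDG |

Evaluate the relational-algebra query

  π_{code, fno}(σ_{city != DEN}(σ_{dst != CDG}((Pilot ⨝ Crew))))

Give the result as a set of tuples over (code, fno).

{(CDG, 12), (LAX, 19), (LAX, 24)}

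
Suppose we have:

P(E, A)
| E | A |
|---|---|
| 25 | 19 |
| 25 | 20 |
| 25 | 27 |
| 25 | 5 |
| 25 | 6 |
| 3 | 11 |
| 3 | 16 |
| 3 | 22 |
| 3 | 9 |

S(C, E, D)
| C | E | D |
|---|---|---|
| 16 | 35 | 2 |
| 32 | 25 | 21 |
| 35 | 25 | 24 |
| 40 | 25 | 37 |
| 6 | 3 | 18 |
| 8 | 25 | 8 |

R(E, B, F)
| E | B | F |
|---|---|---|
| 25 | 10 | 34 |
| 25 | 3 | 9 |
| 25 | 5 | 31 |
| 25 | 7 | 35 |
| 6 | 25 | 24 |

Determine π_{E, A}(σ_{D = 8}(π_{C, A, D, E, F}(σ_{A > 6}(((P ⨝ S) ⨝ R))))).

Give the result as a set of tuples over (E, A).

{(25, 19), (25, 20), (25, 27)}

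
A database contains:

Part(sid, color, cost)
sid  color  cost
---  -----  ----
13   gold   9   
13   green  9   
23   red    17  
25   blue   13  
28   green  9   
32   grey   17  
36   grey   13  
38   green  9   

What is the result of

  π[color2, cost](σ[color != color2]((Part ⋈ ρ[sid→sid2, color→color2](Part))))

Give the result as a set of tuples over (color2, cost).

ρ[sid→sid2, color→color2]: schema becomes (sid2, color2, cost); tuples unchanged.
Natural join on cost: {(13, gold, 9, 13, gold), (13, gold, 9, 13, green), (13, gold, 9, 28, green), (13, gold, 9, 38, green), (13, green, 9, 13, gold), (13, green, 9, 13, green), (13, green, 9, 28, green), (13, green, 9, 38, green), (23, red, 17, 23, red), (23, red, 17, 32, grey), (25, blue, 13, 25, blue), (25, blue, 13, 36, grey), (28, green, 9, 13, gold), (28, green, 9, 13, green), (28, green, 9, 28, green), (28, green, 9, 38, green), (32, grey, 17, 23, red), (32, grey, 17, 32, grey), (36, grey, 13, 25, blue), (36, grey, 13, 36, grey), (38, green, 9, 13, gold), (38, green, 9, 13, green), (38, green, 9, 28, green), (38, green, 9, 38, green)}
σ[color != color2]: keep tuples satisfying color != color2 → {(13, gold, 9, 13, green), (13, gold, 9, 28, green), (13, gold, 9, 38, green), (13, green, 9, 13, gold), (23, red, 17, 32, grey), (25, blue, 13, 36, grey), (28, green, 9, 13, gold), (32, grey, 17, 23, red), (36, grey, 13, 25, blue), (38, green, 9, 13, gold)}
Keep only column(s) color2, cost (4 duplicate(s) eliminated): {(blue, 13), (gold, 9), (green, 9), (grey, 13), (grey, 17), (red, 17)}

{(blue, 13), (gold, 9), (green, 9), (grey, 13), (grey, 17), (red, 17)}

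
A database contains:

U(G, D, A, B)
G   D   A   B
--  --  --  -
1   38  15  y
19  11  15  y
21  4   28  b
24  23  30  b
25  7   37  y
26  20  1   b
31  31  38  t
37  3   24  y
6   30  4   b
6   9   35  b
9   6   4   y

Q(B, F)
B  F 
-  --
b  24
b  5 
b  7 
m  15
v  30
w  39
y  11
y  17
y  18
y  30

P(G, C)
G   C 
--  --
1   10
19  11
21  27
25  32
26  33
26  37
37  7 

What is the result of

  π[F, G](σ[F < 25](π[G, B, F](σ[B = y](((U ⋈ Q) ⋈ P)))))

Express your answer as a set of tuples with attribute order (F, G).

Joining U and Q on B yields {(1, 38, 15, y, 11), (1, 38, 15, y, 17), (1, 38, 15, y, 18), (1, 38, 15, y, 30), (19, 11, 15, y, 11), (19, 11, 15, y, 17), (19, 11, 15, y, 18), (19, 11, 15, y, 30), (21, 4, 28, b, 24), (21, 4, 28, b, 5), (21, 4, 28, b, 7), (24, 23, 30, b, 24), (24, 23, 30, b, 5), (24, 23, 30, b, 7), (25, 7, 37, y, 11), (25, 7, 37, y, 17), (25, 7, 37, y, 18), (25, 7, 37, y, 30), (26, 20, 1, b, 24), (26, 20, 1, b, 5), (26, 20, 1, b, 7), (37, 3, 24, y, 11), (37, 3, 24, y, 17), (37, 3, 24, y, 18), (37, 3, 24, y, 30), (6, 30, 4, b, 24), (6, 30, 4, b, 5), (6, 30, 4, b, 7), (6, 9, 35, b, 24), (6, 9, 35, b, 5), (6, 9, 35, b, 7), (9, 6, 4, y, 11), (9, 6, 4, y, 17), (9, 6, 4, y, 18), (9, 6, 4, y, 30)}.
Joining (U ⋈ Q) and P on G yields {(1, 38, 15, y, 11, 10), (1, 38, 15, y, 17, 10), (1, 38, 15, y, 18, 10), (1, 38, 15, y, 30, 10), (19, 11, 15, y, 11, 11), (19, 11, 15, y, 17, 11), (19, 11, 15, y, 18, 11), (19, 11, 15, y, 30, 11), (21, 4, 28, b, 24, 27), (21, 4, 28, b, 5, 27), (21, 4, 28, b, 7, 27), (25, 7, 37, y, 11, 32), (25, 7, 37, y, 17, 32), (25, 7, 37, y, 18, 32), (25, 7, 37, y, 30, 32), (26, 20, 1, b, 24, 33), (26, 20, 1, b, 24, 37), (26, 20, 1, b, 5, 33), (26, 20, 1, b, 5, 37), (26, 20, 1, b, 7, 33), (26, 20, 1, b, 7, 37), (37, 3, 24, y, 11, 7), (37, 3, 24, y, 17, 7), (37, 3, 24, y, 18, 7), (37, 3, 24, y, 30, 7)}.
Apply σ_{B = y}; surviving tuples: {(1, 38, 15, y, 11, 10), (1, 38, 15, y, 17, 10), (1, 38, 15, y, 18, 10), (1, 38, 15, y, 30, 10), (19, 11, 15, y, 11, 11), (19, 11, 15, y, 17, 11), (19, 11, 15, y, 18, 11), (19, 11, 15, y, 30, 11), (25, 7, 37, y, 11, 32), (25, 7, 37, y, 17, 32), (25, 7, 37, y, 18, 32), (25, 7, 37, y, 30, 32), (37, 3, 24, y, 11, 7), (37, 3, 24, y, 17, 7), (37, 3, 24, y, 18, 7), (37, 3, 24, y, 30, 7)}
π[G, B, F]: project onto (G, B, F) → {(1, y, 11), (1, y, 17), (1, y, 18), (1, y, 30), (19, y, 11), (19, y, 17), (19, y, 18), (19, y, 30), (25, y, 11), (25, y, 17), (25, y, 18), (25, y, 30), (37, y, 11), (37, y, 17), (37, y, 18), (37, y, 30)}
Apply σ_{F < 25}; surviving tuples: {(1, y, 11), (1, y, 17), (1, y, 18), (19, y, 11), (19, y, 17), (19, y, 18), (25, y, 11), (25, y, 17), (25, y, 18), (37, y, 11), (37, y, 17), (37, y, 18)}
π[F, G]: project onto (F, G) → {(11, 1), (11, 19), (11, 25), (11, 37), (17, 1), (17, 19), (17, 25), (17, 37), (18, 1), (18, 19), (18, 25), (18, 37)}

{(11, 1), (11, 19), (11, 25), (11, 37), (17, 1), (17, 19), (17, 25), (17, 37), (18, 1), (18, 19), (18, 25), (18, 37)}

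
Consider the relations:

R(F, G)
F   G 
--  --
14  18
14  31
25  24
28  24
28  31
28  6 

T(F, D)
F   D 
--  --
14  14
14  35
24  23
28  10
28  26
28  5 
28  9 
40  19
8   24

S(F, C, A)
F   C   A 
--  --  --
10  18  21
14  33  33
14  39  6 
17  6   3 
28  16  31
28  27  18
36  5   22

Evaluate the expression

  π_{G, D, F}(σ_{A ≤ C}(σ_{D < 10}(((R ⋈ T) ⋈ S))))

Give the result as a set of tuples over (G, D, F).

{(24, 5, 28), (24, 9, 28), (31, 5, 28), (31, 9, 28), (6, 5, 28), (6, 9, 28)}

Natural join on F: {(14, 18, 14), (14, 18, 35), (14, 31, 14), (14, 31, 35), (28, 24, 10), (28, 24, 26), (28, 24, 5), (28, 24, 9), (28, 31, 10), (28, 31, 26), (28, 31, 5), (28, 31, 9), (28, 6, 10), (28, 6, 26), (28, 6, 5), (28, 6, 9)}
Natural join on F: {(14, 18, 14, 33, 33), (14, 18, 14, 39, 6), (14, 18, 35, 33, 33), (14, 18, 35, 39, 6), (14, 31, 14, 33, 33), (14, 31, 14, 39, 6), (14, 31, 35, 33, 33), (14, 31, 35, 39, 6), (28, 24, 10, 16, 31), (28, 24, 10, 27, 18), (28, 24, 26, 16, 31), (28, 24, 26, 27, 18), (28, 24, 5, 16, 31), (28, 24, 5, 27, 18), (28, 24, 9, 16, 31), (28, 24, 9, 27, 18), (28, 31, 10, 16, 31), (28, 31, 10, 27, 18), (28, 31, 26, 16, 31), (28, 31, 26, 27, 18), (28, 31, 5, 16, 31), (28, 31, 5, 27, 18), (28, 31, 9, 16, 31), (28, 31, 9, 27, 18), (28, 6, 10, 16, 31), (28, 6, 10, 27, 18), (28, 6, 26, 16, 31), (28, 6, 26, 27, 18), (28, 6, 5, 16, 31), (28, 6, 5, 27, 18), (28, 6, 9, 16, 31), (28, 6, 9, 27, 18)}
Selection D < 10: {(28, 24, 5, 16, 31), (28, 24, 5, 27, 18), (28, 24, 9, 16, 31), (28, 24, 9, 27, 18), (28, 31, 5, 16, 31), (28, 31, 5, 27, 18), (28, 31, 9, 16, 31), (28, 31, 9, 27, 18), (28, 6, 5, 16, 31), (28, 6, 5, 27, 18), (28, 6, 9, 16, 31), (28, 6, 9, 27, 18)}
Selection A ≤ C: {(28, 24, 5, 27, 18), (28, 24, 9, 27, 18), (28, 31, 5, 27, 18), (28, 31, 9, 27, 18), (28, 6, 5, 27, 18), (28, 6, 9, 27, 18)}
π[G, D, F]: project onto (G, D, F) → {(24, 5, 28), (24, 9, 28), (31, 5, 28), (31, 9, 28), (6, 5, 28), (6, 9, 28)}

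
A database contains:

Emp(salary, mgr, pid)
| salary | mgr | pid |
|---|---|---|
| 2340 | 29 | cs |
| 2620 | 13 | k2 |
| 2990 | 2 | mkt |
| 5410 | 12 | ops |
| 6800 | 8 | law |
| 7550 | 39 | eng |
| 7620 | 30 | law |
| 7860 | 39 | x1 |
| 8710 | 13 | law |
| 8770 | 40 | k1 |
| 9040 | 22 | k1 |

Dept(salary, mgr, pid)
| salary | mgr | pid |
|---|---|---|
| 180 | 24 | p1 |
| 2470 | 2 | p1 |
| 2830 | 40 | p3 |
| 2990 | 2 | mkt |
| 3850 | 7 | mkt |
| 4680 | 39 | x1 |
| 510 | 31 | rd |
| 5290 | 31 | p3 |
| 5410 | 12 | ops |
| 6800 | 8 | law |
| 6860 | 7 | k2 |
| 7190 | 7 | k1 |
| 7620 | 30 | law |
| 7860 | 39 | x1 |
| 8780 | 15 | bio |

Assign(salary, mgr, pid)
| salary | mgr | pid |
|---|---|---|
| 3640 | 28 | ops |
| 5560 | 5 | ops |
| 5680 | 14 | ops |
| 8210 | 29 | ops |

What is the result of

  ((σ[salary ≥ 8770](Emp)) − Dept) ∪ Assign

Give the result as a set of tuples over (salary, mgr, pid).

Selection salary ≥ 8770: {(8770, 40, k1), (9040, 22, k1)}
Taking the difference: {(8770, 40, k1), (9040, 22, k1)}
Taking the union: {(3640, 28, ops), (5560, 5, ops), (5680, 14, ops), (8210, 29, ops), (8770, 40, k1), (9040, 22, k1)}

{(3640, 28, ops), (5560, 5, ops), (5680, 14, ops), (8210, 29, ops), (8770, 40, k1), (9040, 22, k1)}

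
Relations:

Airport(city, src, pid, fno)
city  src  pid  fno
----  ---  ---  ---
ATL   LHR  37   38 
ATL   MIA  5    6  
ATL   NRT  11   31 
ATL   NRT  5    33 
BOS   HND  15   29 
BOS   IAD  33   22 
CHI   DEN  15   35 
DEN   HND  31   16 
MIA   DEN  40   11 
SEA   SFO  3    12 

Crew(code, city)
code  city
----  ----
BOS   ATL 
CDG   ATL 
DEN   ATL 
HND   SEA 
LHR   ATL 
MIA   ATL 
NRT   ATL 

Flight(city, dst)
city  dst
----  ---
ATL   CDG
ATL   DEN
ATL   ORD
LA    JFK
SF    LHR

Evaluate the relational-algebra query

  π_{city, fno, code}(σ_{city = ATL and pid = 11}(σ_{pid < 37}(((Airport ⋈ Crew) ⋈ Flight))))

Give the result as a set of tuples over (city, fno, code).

{(ATL, 31, BOS), (ATL, 31, CDG), (ATL, 31, DEN), (ATL, 31, LHR), (ATL, 31, MIA), (ATL, 31, NRT)}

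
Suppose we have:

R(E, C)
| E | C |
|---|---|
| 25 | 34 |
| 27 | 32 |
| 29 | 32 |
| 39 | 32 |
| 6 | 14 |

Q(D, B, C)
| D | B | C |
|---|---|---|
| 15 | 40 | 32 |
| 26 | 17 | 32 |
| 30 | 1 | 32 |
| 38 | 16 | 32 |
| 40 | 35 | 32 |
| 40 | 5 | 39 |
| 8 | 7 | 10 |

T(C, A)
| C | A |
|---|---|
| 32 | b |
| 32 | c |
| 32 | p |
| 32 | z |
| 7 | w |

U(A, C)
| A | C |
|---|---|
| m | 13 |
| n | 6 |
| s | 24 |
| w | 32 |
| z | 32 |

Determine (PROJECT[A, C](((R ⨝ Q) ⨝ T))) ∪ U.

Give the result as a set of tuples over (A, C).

{(b, 32), (c, 32), (m, 13), (n, 6), (p, 32), (s, 24), (w, 32), (z, 32)}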